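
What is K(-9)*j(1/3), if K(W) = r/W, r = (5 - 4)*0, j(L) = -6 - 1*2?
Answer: 0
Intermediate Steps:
j(L) = -8 (j(L) = -6 - 2 = -8)
r = 0 (r = 1*0 = 0)
K(W) = 0 (K(W) = 0/W = 0)
K(-9)*j(1/3) = 0*(-8) = 0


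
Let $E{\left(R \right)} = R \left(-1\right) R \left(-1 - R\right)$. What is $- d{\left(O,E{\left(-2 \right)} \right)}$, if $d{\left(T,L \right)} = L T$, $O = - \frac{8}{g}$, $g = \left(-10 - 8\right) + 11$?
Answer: $\frac{32}{7} \approx 4.5714$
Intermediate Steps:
$g = -7$ ($g = -18 + 11 = -7$)
$E{\left(R \right)} = - R^{2} \left(-1 - R\right)$ ($E{\left(R \right)} = - R R \left(-1 - R\right) = - R^{2} \left(-1 - R\right)$)
$O = \frac{8}{7}$ ($O = - \frac{8}{-7} = \left(-8\right) \left(- \frac{1}{7}\right) = \frac{8}{7} \approx 1.1429$)
$- d{\left(O,E{\left(-2 \right)} \right)} = - \frac{\left(-2\right)^{2} \left(1 - 2\right) 8}{7} = - \frac{4 \left(-1\right) 8}{7} = - \frac{\left(-4\right) 8}{7} = \left(-1\right) \left(- \frac{32}{7}\right) = \frac{32}{7}$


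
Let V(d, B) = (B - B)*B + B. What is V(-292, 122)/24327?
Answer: 122/24327 ≈ 0.0050150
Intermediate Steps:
V(d, B) = B (V(d, B) = 0*B + B = 0 + B = B)
V(-292, 122)/24327 = 122/24327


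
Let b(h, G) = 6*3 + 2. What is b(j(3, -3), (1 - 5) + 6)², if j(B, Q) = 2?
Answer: 400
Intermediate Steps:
b(h, G) = 20 (b(h, G) = 18 + 2 = 20)
b(j(3, -3), (1 - 5) + 6)² = 20² = 400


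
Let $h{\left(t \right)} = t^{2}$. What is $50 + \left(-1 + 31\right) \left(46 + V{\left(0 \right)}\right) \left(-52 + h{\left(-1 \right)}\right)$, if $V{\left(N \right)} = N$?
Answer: $-70330$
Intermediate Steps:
$50 + \left(-1 + 31\right) \left(46 + V{\left(0 \right)}\right) \left(-52 + h{\left(-1 \right)}\right) = 50 + \left(-1 + 31\right) \left(46 + 0\right) \left(-52 + \left(-1\right)^{2}\right) = 50 + 30 \cdot 46 \left(-52 + 1\right) = 50 + 1380 \left(-51\right) = 50 - 70380 = -70330$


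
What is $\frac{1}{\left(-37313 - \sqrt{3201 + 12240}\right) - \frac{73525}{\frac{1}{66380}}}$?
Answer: $- \frac{4880626813}{23820518087774521528} + \frac{\sqrt{15441}}{23820518087774521528} \approx -2.0489 \cdot 10^{-10}$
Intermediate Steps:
$\frac{1}{\left(-37313 - \sqrt{3201 + 12240}\right) - \frac{73525}{\frac{1}{66380}}} = \frac{1}{\left(-37313 - \sqrt{15441}\right) - 73525 \frac{1}{\frac{1}{66380}}} = \frac{1}{\left(-37313 - \sqrt{15441}\right) - 4880589500} = \frac{1}{-4880626813 - \sqrt{15441}}$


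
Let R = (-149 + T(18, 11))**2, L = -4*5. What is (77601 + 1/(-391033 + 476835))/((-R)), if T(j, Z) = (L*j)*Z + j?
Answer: -6658321003/1436006382362 ≈ -0.0046367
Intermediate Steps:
L = -20
T(j, Z) = j - 20*Z*j (T(j, Z) = (-20*j)*Z + j = -20*Z*j + j = j - 20*Z*j)
R = 16736281 (R = (-149 + 18*(1 - 20*11))**2 = (-149 + 18*(1 - 220))**2 = (-149 + 18*(-219))**2 = (-149 - 3942)**2 = (-4091)**2 = 16736281)
(77601 + 1/(-391033 + 476835))/((-R)) = (77601 + 1/(-391033 + 476835))/((-1*16736281)) = (77601 + 1/85802)/(-16736281) = (77601 + 1/85802)*(-1/16736281) = (6658321003/85802)*(-1/16736281) = -6658321003/1436006382362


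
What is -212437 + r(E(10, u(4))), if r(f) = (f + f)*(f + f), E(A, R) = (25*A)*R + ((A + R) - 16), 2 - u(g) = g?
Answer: 819819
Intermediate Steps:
u(g) = 2 - g
E(A, R) = -16 + A + R + 25*A*R (E(A, R) = 25*A*R + (-16 + A + R) = -16 + A + R + 25*A*R)
r(f) = 4*f² (r(f) = (2*f)*(2*f) = 4*f²)
-212437 + r(E(10, u(4))) = -212437 + 4*(-16 + 10 + (2 - 1*4) + 25*10*(2 - 1*4))² = -212437 + 4*(-16 + 10 + (2 - 4) + 25*10*(2 - 4))² = -212437 + 4*(-16 + 10 - 2 + 25*10*(-2))² = -212437 + 4*(-16 + 10 - 2 - 500)² = -212437 + 4*(-508)² = -212437 + 4*258064 = -212437 + 1032256 = 819819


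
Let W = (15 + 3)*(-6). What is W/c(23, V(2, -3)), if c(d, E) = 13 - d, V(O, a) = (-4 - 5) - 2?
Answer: 54/5 ≈ 10.800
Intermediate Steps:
V(O, a) = -11 (V(O, a) = -9 - 2 = -11)
W = -108 (W = 18*(-6) = -108)
W/c(23, V(2, -3)) = -108/(13 - 1*23) = -108/(13 - 23) = -108/(-10) = -108*(-1/10) = 54/5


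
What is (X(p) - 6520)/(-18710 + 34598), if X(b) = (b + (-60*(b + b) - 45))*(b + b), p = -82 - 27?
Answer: -706097/3972 ≈ -177.77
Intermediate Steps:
p = -109
X(b) = 2*b*(-45 - 119*b) (X(b) = (b + (-120*b - 45))*(2*b) = (b + (-45 - 120*b))*(2*b) = (-45 - 119*b)*(2*b) = 2*b*(-45 - 119*b))
(X(p) - 6520)/(-18710 + 34598) = (-2*(-109)*(45 + 119*(-109)) - 6520)/(-18710 + 34598) = (-2*(-109)*(45 - 12971) - 6520)/15888 = (-2*(-109)*(-12926) - 6520)*(1/15888) = (-2817868 - 6520)*(1/15888) = -2824388*1/15888 = -706097/3972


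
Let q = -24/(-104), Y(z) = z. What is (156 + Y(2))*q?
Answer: 474/13 ≈ 36.462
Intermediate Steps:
q = 3/13 (q = -24*(-1/104) = 3/13 ≈ 0.23077)
(156 + Y(2))*q = (156 + 2)*(3/13) = 158*(3/13) = 474/13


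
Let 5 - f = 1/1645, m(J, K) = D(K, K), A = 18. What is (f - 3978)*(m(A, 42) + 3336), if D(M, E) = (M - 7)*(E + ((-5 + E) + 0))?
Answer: -39873610186/1645 ≈ -2.4239e+7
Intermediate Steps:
D(M, E) = (-7 + M)*(-5 + 2*E) (D(M, E) = (-7 + M)*(E + (-5 + E)) = (-7 + M)*(-5 + 2*E))
m(J, K) = 35 - 19*K + 2*K² (m(J, K) = 35 - 14*K - 5*K + 2*K*K = 35 - 14*K - 5*K + 2*K² = 35 - 19*K + 2*K²)
f = 8224/1645 (f = 5 - 1/1645 = 8224/1645 ≈ 4.9994)
(f - 3978)*(m(A, 42) + 3336) = (8224/1645 - 3978)*((35 - 19*42 + 2*42²) + 3336) = -6535586*((35 - 798 + 2*1764) + 3336)/1645 = -6535586*((35 - 798 + 3528) + 3336)/1645 = -6535586*(2765 + 3336)/1645 = -6535586/1645*6101 = -39873610186/1645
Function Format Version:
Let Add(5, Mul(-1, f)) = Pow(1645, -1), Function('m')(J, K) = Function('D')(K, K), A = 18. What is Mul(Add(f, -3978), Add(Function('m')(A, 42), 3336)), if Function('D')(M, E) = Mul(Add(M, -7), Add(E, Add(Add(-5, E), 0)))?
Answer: Rational(-39873610186, 1645) ≈ -2.4239e+7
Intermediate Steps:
Function('D')(M, E) = Mul(Add(-7, M), Add(-5, Mul(2, E))) (Function('D')(M, E) = Mul(Add(-7, M), Add(E, Add(-5, E))) = Mul(Add(-7, M), Add(-5, Mul(2, E))))
Function('m')(J, K) = Add(35, Mul(-19, K), Mul(2, Pow(K, 2))) (Function('m')(J, K) = Add(35, Mul(-14, K), Mul(-5, K), Mul(2, K, K)) = Add(35, Mul(-14, K), Mul(-5, K), Mul(2, Pow(K, 2))) = Add(35, Mul(-19, K), Mul(2, Pow(K, 2))))
f = Rational(8224, 1645) (f = Add(5, Mul(-1, Pow(1645, -1))) = Add(5, Mul(-1, Rational(1, 1645))) = Add(5, Rational(-1, 1645)) = Rational(8224, 1645) ≈ 4.9994)
Mul(Add(f, -3978), Add(Function('m')(A, 42), 3336)) = Mul(Add(Rational(8224, 1645), -3978), Add(Add(35, Mul(-19, 42), Mul(2, Pow(42, 2))), 3336)) = Mul(Rational(-6535586, 1645), Add(Add(35, -798, Mul(2, 1764)), 3336)) = Mul(Rational(-6535586, 1645), Add(Add(35, -798, 3528), 3336)) = Mul(Rational(-6535586, 1645), Add(2765, 3336)) = Mul(Rational(-6535586, 1645), 6101) = Rational(-39873610186, 1645)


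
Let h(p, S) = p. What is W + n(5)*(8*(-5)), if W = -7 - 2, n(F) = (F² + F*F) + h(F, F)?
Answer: -2209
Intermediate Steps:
n(F) = F + 2*F² (n(F) = (F² + F*F) + F = (F² + F²) + F = 2*F² + F = F + 2*F²)
W = -9
W + n(5)*(8*(-5)) = -9 + (5*(1 + 2*5))*(8*(-5)) = -9 + (5*(1 + 10))*(-40) = -9 + (5*11)*(-40) = -9 + 55*(-40) = -9 - 2200 = -2209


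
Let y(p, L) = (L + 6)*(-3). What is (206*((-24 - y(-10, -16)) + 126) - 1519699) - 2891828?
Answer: -4396695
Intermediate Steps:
y(p, L) = -18 - 3*L (y(p, L) = (6 + L)*(-3) = -18 - 3*L)
(206*((-24 - y(-10, -16)) + 126) - 1519699) - 2891828 = (206*((-24 - (-18 - 3*(-16))) + 126) - 1519699) - 2891828 = (206*((-24 - (-18 + 48)) + 126) - 1519699) - 2891828 = (206*((-24 - 1*30) + 126) - 1519699) - 2891828 = (206*((-24 - 30) + 126) - 1519699) - 2891828 = (206*(-54 + 126) - 1519699) - 2891828 = (206*72 - 1519699) - 2891828 = (14832 - 1519699) - 2891828 = -1504867 - 2891828 = -4396695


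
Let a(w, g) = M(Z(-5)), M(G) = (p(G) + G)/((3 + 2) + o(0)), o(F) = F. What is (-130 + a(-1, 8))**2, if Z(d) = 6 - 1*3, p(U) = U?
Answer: 414736/25 ≈ 16589.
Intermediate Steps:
Z(d) = 3 (Z(d) = 6 - 3 = 3)
M(G) = 2*G/5 (M(G) = (G + G)/((3 + 2) + 0) = (2*G)/(5 + 0) = (2*G)/5 = (2*G)*(1/5) = 2*G/5)
a(w, g) = 6/5 (a(w, g) = (2/5)*3 = 6/5)
(-130 + a(-1, 8))**2 = (-130 + 6/5)**2 = (-644/5)**2 = 414736/25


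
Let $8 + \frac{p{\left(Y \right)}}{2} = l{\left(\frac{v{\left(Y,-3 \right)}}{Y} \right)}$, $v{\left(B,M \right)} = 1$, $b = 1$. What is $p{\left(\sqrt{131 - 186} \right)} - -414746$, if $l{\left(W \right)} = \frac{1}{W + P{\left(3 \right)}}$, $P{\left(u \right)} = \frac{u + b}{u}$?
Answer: $\frac{368696290}{889} + \frac{18 i \sqrt{55}}{889} \approx 4.1473 \cdot 10^{5} + 0.15016 i$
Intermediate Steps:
$P{\left(u \right)} = \frac{1 + u}{u}$ ($P{\left(u \right)} = \frac{u + 1}{u} = \frac{1 + u}{u}$)
$l{\left(W \right)} = \frac{1}{\frac{4}{3} + W}$ ($l{\left(W \right)} = \frac{1}{W + \frac{1 + 3}{3}} = \frac{1}{W + \frac{1}{3} \cdot 4} = \frac{1}{W + \frac{4}{3}} = \frac{1}{\frac{4}{3} + W}$)
$p{\left(Y \right)} = -16 + \frac{6}{4 + \frac{3}{Y}}$ ($p{\left(Y \right)} = -16 + 2 \frac{3}{4 + 3 \cdot 1 \frac{1}{Y}} = -16 + 2 \frac{3}{4 + \frac{3}{Y}} = -16 + \frac{6}{4 + \frac{3}{Y}}$)
$p{\left(\sqrt{131 - 186} \right)} - -414746 = \frac{2 \left(-24 - 29 \sqrt{131 - 186}\right)}{3 + 4 \sqrt{131 - 186}} - -414746 = \frac{2 \left(-24 - 29 \sqrt{-55}\right)}{3 + 4 \sqrt{-55}} + 414746 = \frac{2 \left(-24 - 29 i \sqrt{55}\right)}{3 + 4 i \sqrt{55}} + 414746 = 414746 + \frac{2 \left(-24 - 29 i \sqrt{55}\right)}{3 + 4 i \sqrt{55}}$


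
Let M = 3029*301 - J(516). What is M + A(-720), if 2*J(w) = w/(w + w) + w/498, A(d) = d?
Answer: 302454733/332 ≈ 9.1101e+5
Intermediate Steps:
J(w) = ¼ + w/996 (J(w) = (w/(w + w) + w/498)/2 = (w/((2*w)) + w*(1/498))/2 = (w*(1/(2*w)) + w/498)/2 = (½ + w/498)/2 = ¼ + w/996)
M = 302693773/332 (M = 3029*301 - (¼ + (1/996)*516) = 911729 - (¼ + 43/83) = 911729 - 1*255/332 = 911729 - 255/332 = 302693773/332 ≈ 9.1173e+5)
M + A(-720) = 302693773/332 - 720 = 302454733/332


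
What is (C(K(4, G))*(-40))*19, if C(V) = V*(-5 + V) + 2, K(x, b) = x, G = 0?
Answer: 1520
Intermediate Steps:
C(V) = 2 + V*(-5 + V)
(C(K(4, G))*(-40))*19 = ((2 + 4**2 - 5*4)*(-40))*19 = ((2 + 16 - 20)*(-40))*19 = -2*(-40)*19 = 80*19 = 1520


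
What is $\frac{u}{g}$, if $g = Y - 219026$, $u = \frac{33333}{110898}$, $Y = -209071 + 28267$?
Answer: $- \frac{11111}{14780115780} \approx -7.5175 \cdot 10^{-7}$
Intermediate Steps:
$Y = -180804$
$u = \frac{11111}{36966}$ ($u = 33333 \cdot \frac{1}{110898} = \frac{11111}{36966} \approx 0.30057$)
$g = -399830$ ($g = -180804 - 219026 = -399830$)
$\frac{u}{g} = \frac{11111}{36966 \left(-399830\right)} = \frac{11111}{36966} \left(- \frac{1}{399830}\right) = - \frac{11111}{14780115780}$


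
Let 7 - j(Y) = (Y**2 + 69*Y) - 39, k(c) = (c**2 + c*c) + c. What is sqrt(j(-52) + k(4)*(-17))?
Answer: sqrt(318) ≈ 17.833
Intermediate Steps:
k(c) = c + 2*c**2 (k(c) = (c**2 + c**2) + c = 2*c**2 + c = c + 2*c**2)
j(Y) = 46 - Y**2 - 69*Y (j(Y) = 7 - ((Y**2 + 69*Y) - 39) = 7 - (-39 + Y**2 + 69*Y) = 7 + (39 - Y**2 - 69*Y) = 46 - Y**2 - 69*Y)
sqrt(j(-52) + k(4)*(-17)) = sqrt((46 - 1*(-52)**2 - 69*(-52)) + (4*(1 + 2*4))*(-17)) = sqrt((46 - 1*2704 + 3588) + (4*(1 + 8))*(-17)) = sqrt((46 - 2704 + 3588) + (4*9)*(-17)) = sqrt(930 + 36*(-17)) = sqrt(930 - 612) = sqrt(318)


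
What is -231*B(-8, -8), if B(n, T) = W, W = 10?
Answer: -2310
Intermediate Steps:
B(n, T) = 10
-231*B(-8, -8) = -231*10 = -2310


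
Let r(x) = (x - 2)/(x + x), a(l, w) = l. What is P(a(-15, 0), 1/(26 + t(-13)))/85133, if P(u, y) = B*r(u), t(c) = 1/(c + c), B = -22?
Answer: -187/1276995 ≈ -0.00014644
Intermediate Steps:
r(x) = (-2 + x)/(2*x) (r(x) = (-2 + x)/((2*x)) = (-2 + x)*(1/(2*x)) = (-2 + x)/(2*x))
t(c) = 1/(2*c)
P(u, y) = -11*(-2 + u)/u
P(a(-15, 0), 1/(26 + t(-13)))/85133 = (-11 + 22/(-15))/85133 = (-11 + 22*(-1/15))*(1/85133) = (-11 - 22/15)*(1/85133) = -187/15*1/85133 = -187/1276995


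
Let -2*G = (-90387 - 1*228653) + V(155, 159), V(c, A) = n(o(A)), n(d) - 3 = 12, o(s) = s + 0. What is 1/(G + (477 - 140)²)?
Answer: 2/546163 ≈ 3.6619e-6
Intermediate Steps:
o(s) = s
n(d) = 15 (n(d) = 3 + 12 = 15)
V(c, A) = 15
G = 319025/2 (G = -((-90387 - 1*228653) + 15)/2 = -((-90387 - 228653) + 15)/2 = -(-319040 + 15)/2 = -½*(-319025) = 319025/2 ≈ 1.5951e+5)
1/(G + (477 - 140)²) = 1/(319025/2 + (477 - 140)²) = 1/(319025/2 + 337²) = 1/(319025/2 + 113569) = 1/(546163/2) = 2/546163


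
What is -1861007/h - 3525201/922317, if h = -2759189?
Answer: -2670085809590/848282306971 ≈ -3.1476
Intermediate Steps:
-1861007/h - 3525201/922317 = -1861007/(-2759189) - 3525201/922317 = -1861007*(-1/2759189) - 3525201*1/922317 = 1861007/2759189 - 1175067/307439 = -2670085809590/848282306971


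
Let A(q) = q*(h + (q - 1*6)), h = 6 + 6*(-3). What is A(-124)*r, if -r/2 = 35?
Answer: -1232560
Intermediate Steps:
r = -70 (r = -2*35 = -70)
h = -12 (h = 6 - 18 = -12)
A(q) = q*(-18 + q) (A(q) = q*(-12 + (q - 1*6)) = q*(-12 + (q - 6)) = q*(-12 + (-6 + q)) = q*(-18 + q))
A(-124)*r = -124*(-18 - 124)*(-70) = -124*(-142)*(-70) = 17608*(-70) = -1232560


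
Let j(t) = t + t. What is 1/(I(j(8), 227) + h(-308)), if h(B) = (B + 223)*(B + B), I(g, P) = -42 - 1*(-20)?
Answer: 1/52338 ≈ 1.9107e-5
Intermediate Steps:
j(t) = 2*t
I(g, P) = -22 (I(g, P) = -42 + 20 = -22)
h(B) = 2*B*(223 + B) (h(B) = (223 + B)*(2*B) = 2*B*(223 + B))
1/(I(j(8), 227) + h(-308)) = 1/(-22 + 2*(-308)*(223 - 308)) = 1/(-22 + 2*(-308)*(-85)) = 1/(-22 + 52360) = 1/52338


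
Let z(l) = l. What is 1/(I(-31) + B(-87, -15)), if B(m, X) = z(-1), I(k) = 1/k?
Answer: -31/32 ≈ -0.96875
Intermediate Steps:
B(m, X) = -1
1/(I(-31) + B(-87, -15)) = 1/(1/(-31) - 1) = 1/(-1/31 - 1) = 1/(-32/31) = -31/32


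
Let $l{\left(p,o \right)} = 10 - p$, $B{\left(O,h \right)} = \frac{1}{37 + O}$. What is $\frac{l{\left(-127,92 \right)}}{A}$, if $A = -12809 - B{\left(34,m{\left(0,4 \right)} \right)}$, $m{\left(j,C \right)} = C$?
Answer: $- \frac{9727}{909440} \approx -0.010696$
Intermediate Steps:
$A = - \frac{909440}{71}$ ($A = -12809 - \frac{1}{37 + 34} = -12809 - \frac{1}{71} = - \frac{909440}{71} \approx -12809.0$)
$\frac{l{\left(-127,92 \right)}}{A} = \frac{10 - -127}{- \frac{909440}{71}} = \left(10 + 127\right) \left(- \frac{71}{909440}\right) = 137 \left(- \frac{71}{909440}\right) = - \frac{9727}{909440}$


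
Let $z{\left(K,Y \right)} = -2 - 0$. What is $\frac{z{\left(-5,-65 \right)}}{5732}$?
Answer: $- \frac{1}{2866} \approx -0.00034892$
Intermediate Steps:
$z{\left(K,Y \right)} = -2$ ($z{\left(K,Y \right)} = -2 + 0 = -2$)
$\frac{z{\left(-5,-65 \right)}}{5732} = - \frac{2}{5732} = \left(-2\right) \frac{1}{5732} = - \frac{1}{2866}$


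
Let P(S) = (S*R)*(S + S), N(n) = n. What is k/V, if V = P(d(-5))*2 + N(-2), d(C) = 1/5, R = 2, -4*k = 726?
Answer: 3025/28 ≈ 108.04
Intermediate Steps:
k = -363/2 (k = -¼*726 = -363/2 ≈ -181.50)
d(C) = ⅕
P(S) = 4*S² (P(S) = (S*2)*(S + S) = (2*S)*(2*S) = 4*S²)
V = -42/25 (V = (4*(⅕)²)*2 - 2 = (4*(1/25))*2 - 2 = (4/25)*2 - 2 = 8/25 - 2 = -42/25 ≈ -1.6800)
k/V = -363/(2*(-42/25)) = -363/2*(-25/42) = 3025/28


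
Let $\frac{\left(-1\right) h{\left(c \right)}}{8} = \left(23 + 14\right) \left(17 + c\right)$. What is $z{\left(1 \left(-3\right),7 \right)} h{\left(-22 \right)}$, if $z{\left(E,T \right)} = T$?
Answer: $10360$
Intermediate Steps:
$h{\left(c \right)} = -5032 - 296 c$ ($h{\left(c \right)} = - 8 \left(23 + 14\right) \left(17 + c\right) = - 8 \cdot 37 \left(17 + c\right) = - 8 \left(629 + 37 c\right) = -5032 - 296 c$)
$z{\left(1 \left(-3\right),7 \right)} h{\left(-22 \right)} = 7 \left(-5032 - -6512\right) = 7 \left(-5032 + 6512\right) = 7 \cdot 1480 = 10360$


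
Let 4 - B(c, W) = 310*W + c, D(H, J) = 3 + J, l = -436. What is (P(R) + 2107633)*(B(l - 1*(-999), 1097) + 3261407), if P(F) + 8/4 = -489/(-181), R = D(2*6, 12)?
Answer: 1114223356762600/181 ≈ 6.1559e+12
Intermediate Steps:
R = 15 (R = 3 + 12 = 15)
P(F) = 127/181 (P(F) = -2 - 489/(-181) = -2 - 489*(-1/181) = -2 + 489/181 = 127/181)
B(c, W) = 4 - c - 310*W (B(c, W) = 4 - (310*W + c) = 4 - (c + 310*W) = 4 + (-c - 310*W) = 4 - c - 310*W)
(P(R) + 2107633)*(B(l - 1*(-999), 1097) + 3261407) = (127/181 + 2107633)*((4 - (-436 - 1*(-999)) - 310*1097) + 3261407) = 381481700*((4 - (-436 + 999) - 340070) + 3261407)/181 = 381481700*((4 - 1*563 - 340070) + 3261407)/181 = 381481700*((4 - 563 - 340070) + 3261407)/181 = 381481700*(-340629 + 3261407)/181 = (381481700/181)*2920778 = 1114223356762600/181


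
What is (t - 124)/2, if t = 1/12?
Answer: -1487/24 ≈ -61.958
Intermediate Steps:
t = 1/12 ≈ 0.083333
(t - 124)/2 = (1/12 - 124)/2 = (1/2)*(-1487/12) = -1487/24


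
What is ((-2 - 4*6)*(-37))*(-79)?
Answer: -75998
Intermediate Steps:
((-2 - 4*6)*(-37))*(-79) = ((-2 - 24)*(-37))*(-79) = -26*(-37)*(-79) = 962*(-79) = -75998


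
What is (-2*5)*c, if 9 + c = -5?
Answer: 140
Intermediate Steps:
c = -14 (c = -9 - 5 = -14)
(-2*5)*c = -2*5*(-14) = -10*(-14) = 140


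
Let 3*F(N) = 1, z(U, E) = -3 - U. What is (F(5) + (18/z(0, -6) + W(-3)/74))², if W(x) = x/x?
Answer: 1575025/49284 ≈ 31.958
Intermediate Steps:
W(x) = 1
F(N) = ⅓ (F(N) = (⅓)*1 = ⅓)
(F(5) + (18/z(0, -6) + W(-3)/74))² = (⅓ + (18/(-3 - 1*0) + 1/74))² = (⅓ + (18/(-3 + 0) + 1*(1/74)))² = (⅓ + (18/(-3) + 1/74))² = (⅓ + (18*(-⅓) + 1/74))² = (⅓ + (-6 + 1/74))² = (⅓ - 443/74)² = (-1255/222)² = 1575025/49284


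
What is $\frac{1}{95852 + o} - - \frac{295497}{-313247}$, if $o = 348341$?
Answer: $- \frac{131257385674}{139142124671} \approx -0.94333$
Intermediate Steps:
$\frac{1}{95852 + o} - - \frac{295497}{-313247} = \frac{1}{95852 + 348341} - - \frac{295497}{-313247} = \frac{1}{444193} - \left(-295497\right) \left(- \frac{1}{313247}\right) = \frac{1}{444193} - \frac{295497}{313247} = - \frac{131257385674}{139142124671}$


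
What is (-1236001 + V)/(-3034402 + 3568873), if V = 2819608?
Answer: 527869/178157 ≈ 2.9629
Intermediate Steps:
(-1236001 + V)/(-3034402 + 3568873) = (-1236001 + 2819608)/(-3034402 + 3568873) = 1583607/534471 = 1583607*(1/534471) = 527869/178157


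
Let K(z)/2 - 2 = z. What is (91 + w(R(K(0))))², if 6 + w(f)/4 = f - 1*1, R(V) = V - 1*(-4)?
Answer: 9025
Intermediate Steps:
K(z) = 4 + 2*z
R(V) = 4 + V (R(V) = V + 4 = 4 + V)
w(f) = -28 + 4*f (w(f) = -24 + 4*(f - 1*1) = -24 + 4*(f - 1) = -24 + 4*(-1 + f) = -24 + (-4 + 4*f) = -28 + 4*f)
(91 + w(R(K(0))))² = (91 + (-28 + 4*(4 + (4 + 2*0))))² = (91 + (-28 + 4*(4 + (4 + 0))))² = (91 + (-28 + 4*(4 + 4)))² = (91 + (-28 + 4*8))² = (91 + (-28 + 32))² = (91 + 4)² = 95² = 9025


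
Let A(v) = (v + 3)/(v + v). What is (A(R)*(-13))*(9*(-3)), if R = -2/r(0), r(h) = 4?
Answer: -1755/2 ≈ -877.50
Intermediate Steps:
R = -½ (R = -2/4 = -2*¼ = -½ ≈ -0.50000)
A(v) = (3 + v)/(2*v) (A(v) = (3 + v)/((2*v)) = (3 + v)*(1/(2*v)) = (3 + v)/(2*v))
(A(R)*(-13))*(9*(-3)) = (((3 - ½)/(2*(-½)))*(-13))*(9*(-3)) = (((½)*(-2)*(5/2))*(-13))*(-27) = -5/2*(-13)*(-27) = (65/2)*(-27) = -1755/2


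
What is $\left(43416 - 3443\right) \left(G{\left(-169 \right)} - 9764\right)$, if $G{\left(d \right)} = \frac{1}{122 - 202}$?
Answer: $- \frac{31223749733}{80} \approx -3.903 \cdot 10^{8}$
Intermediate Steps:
$G{\left(d \right)} = - \frac{1}{80}$ ($G{\left(d \right)} = \frac{1}{-80} = - \frac{1}{80}$)
$\left(43416 - 3443\right) \left(G{\left(-169 \right)} - 9764\right) = \left(43416 - 3443\right) \left(- \frac{1}{80} - 9764\right) = 39973 \left(- \frac{781121}{80}\right) = - \frac{31223749733}{80}$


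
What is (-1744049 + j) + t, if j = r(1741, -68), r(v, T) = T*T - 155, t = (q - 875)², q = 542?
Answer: -1628691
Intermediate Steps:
t = 110889 (t = (542 - 875)² = (-333)² = 110889)
r(v, T) = -155 + T² (r(v, T) = T² - 155 = -155 + T²)
j = 4469 (j = -155 + (-68)² = -155 + 4624 = 4469)
(-1744049 + j) + t = (-1744049 + 4469) + 110889 = -1739580 + 110889 = -1628691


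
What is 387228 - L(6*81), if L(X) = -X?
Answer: 387714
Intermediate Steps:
387228 - L(6*81) = 387228 - (-1)*6*81 = 387228 - (-1)*486 = 387228 - 1*(-486) = 387228 + 486 = 387714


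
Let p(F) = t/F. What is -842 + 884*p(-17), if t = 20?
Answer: -1882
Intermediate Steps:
p(F) = 20/F
-842 + 884*p(-17) = -842 + 884*(20/(-17)) = -842 + 884*(20*(-1/17)) = -842 + 884*(-20/17) = -842 - 1040 = -1882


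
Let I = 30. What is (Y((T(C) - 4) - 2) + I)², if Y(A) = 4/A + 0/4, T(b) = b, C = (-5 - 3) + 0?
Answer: 43264/49 ≈ 882.94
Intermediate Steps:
C = -8 (C = -8 + 0 = -8)
Y(A) = 4/A (Y(A) = 4/A + 0*(¼) = 4/A + 0 = 4/A)
(Y((T(C) - 4) - 2) + I)² = (4/((-8 - 4) - 2) + 30)² = (4/(-12 - 2) + 30)² = (4/(-14) + 30)² = (4*(-1/14) + 30)² = (-2/7 + 30)² = (208/7)² = 43264/49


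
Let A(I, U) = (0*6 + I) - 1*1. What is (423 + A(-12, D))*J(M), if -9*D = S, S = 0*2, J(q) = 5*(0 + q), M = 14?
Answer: 28700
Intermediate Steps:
J(q) = 5*q
S = 0
D = 0 (D = -⅑*0 = 0)
A(I, U) = -1 + I (A(I, U) = (0 + I) - 1 = I - 1 = -1 + I)
(423 + A(-12, D))*J(M) = (423 + (-1 - 12))*(5*14) = (423 - 13)*70 = 410*70 = 28700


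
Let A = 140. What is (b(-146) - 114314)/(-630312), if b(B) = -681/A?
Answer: 16004641/88243680 ≈ 0.18137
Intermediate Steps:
b(B) = -681/140
(b(-146) - 114314)/(-630312) = (-681/140 - 114314)/(-630312) = -16004641/140*(-1/630312) = 16004641/88243680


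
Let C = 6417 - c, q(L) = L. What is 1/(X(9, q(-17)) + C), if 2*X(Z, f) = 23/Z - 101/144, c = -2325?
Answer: 96/839321 ≈ 0.00011438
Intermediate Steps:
X(Z, f) = -101/288 + 23/(2*Z) (X(Z, f) = (23/Z - 101/144)/2 = (-101/144 + 23/Z)/2 = -101/288 + 23/(2*Z))
C = 8742 (C = 6417 - 1*(-2325) = 6417 + 2325 = 8742)
1/(X(9, q(-17)) + C) = 1/((1/288)*(3312 - 101*9)/9 + 8742) = 1/((1/288)*(⅑)*(3312 - 909) + 8742) = 1/((1/288)*(⅑)*2403 + 8742) = 1/(89/96 + 8742) = 1/(839321/96) = 96/839321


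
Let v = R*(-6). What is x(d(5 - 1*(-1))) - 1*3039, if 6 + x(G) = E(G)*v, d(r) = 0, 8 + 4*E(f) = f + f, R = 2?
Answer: -3021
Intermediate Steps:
E(f) = -2 + f/2 (E(f) = -2 + (f + f)/4 = -2 + (2*f)/4 = -2 + f/2)
v = -12 (v = 2*(-6) = -12)
x(G) = 18 - 6*G (x(G) = -6 + (-2 + G/2)*(-12) = -6 + (24 - 6*G) = 18 - 6*G)
x(d(5 - 1*(-1))) - 1*3039 = (18 - 6*0) - 1*3039 = (18 + 0) - 3039 = 18 - 3039 = -3021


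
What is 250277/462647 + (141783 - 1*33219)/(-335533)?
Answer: 33749383733/155233335851 ≈ 0.21741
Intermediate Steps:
250277/462647 + (141783 - 1*33219)/(-335533) = 250277*(1/462647) + (141783 - 33219)*(-1/335533) = 250277/462647 + 108564*(-1/335533) = 250277/462647 - 108564/335533 = 33749383733/155233335851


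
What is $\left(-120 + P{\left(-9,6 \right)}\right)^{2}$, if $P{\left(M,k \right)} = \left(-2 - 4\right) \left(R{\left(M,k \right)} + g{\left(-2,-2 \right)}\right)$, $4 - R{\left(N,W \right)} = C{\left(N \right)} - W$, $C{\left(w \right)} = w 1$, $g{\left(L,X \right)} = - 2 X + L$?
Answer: $60516$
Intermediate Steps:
$g{\left(L,X \right)} = L - 2 X$
$C{\left(w \right)} = w$
$R{\left(N,W \right)} = 4 + W - N$ ($R{\left(N,W \right)} = 4 - \left(N - W\right) = 4 + W - N$)
$P{\left(M,k \right)} = -36 - 6 k + 6 M$ ($P{\left(M,k \right)} = \left(-2 - 4\right) \left(\left(4 + k - M\right) - -2\right) = - 6 \left(\left(4 + k - M\right) + \left(-2 + 4\right)\right) = - 6 \left(\left(4 + k - M\right) + 2\right) = - 6 \left(6 + k - M\right) = -36 - 6 k + 6 M$)
$\left(-120 + P{\left(-9,6 \right)}\right)^{2} = \left(-120 - 126\right)^{2} = \left(-246\right)^{2} = 60516$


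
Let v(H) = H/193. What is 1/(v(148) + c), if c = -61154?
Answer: -193/11802574 ≈ -1.6352e-5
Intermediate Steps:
v(H) = H/193 (v(H) = H*(1/193) = H/193)
1/(v(148) + c) = 1/((1/193)*148 - 61154) = 1/(148/193 - 61154) = 1/(-11802574/193) = -193/11802574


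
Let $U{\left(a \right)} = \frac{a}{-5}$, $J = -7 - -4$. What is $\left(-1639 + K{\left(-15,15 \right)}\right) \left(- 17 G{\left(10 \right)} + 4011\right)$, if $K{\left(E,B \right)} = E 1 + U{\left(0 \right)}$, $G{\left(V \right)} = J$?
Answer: $-6718548$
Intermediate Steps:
$J = -3$ ($J = -7 + 4 = -3$)
$G{\left(V \right)} = -3$
$U{\left(a \right)} = - \frac{a}{5}$ ($U{\left(a \right)} = a \left(- \frac{1}{5}\right) = - \frac{a}{5}$)
$K{\left(E,B \right)} = E$ ($K{\left(E,B \right)} = E 1 - 0 = E + 0 = E$)
$\left(-1639 + K{\left(-15,15 \right)}\right) \left(- 17 G{\left(10 \right)} + 4011\right) = \left(-1639 - 15\right) \left(\left(-17\right) \left(-3\right) + 4011\right) = - 1654 \left(51 + 4011\right) = \left(-1654\right) 4062 = -6718548$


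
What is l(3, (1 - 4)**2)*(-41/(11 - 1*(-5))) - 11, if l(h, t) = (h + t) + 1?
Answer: -709/16 ≈ -44.313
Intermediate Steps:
l(h, t) = 1 + h + t
l(3, (1 - 4)**2)*(-41/(11 - 1*(-5))) - 11 = (1 + 3 + (1 - 4)**2)*(-41/(11 - 1*(-5))) - 11 = (1 + 3 + (-3)**2)*(-41/(11 + 5)) - 11 = (1 + 3 + 9)*(-41/16) - 11 = 13*(-41*1/16) - 11 = 13*(-41/16) - 11 = -533/16 - 11 = -709/16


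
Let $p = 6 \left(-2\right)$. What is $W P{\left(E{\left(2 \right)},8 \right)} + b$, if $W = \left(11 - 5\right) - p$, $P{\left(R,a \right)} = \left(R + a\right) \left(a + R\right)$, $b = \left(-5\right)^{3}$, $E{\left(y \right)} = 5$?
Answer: $2917$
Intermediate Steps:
$p = -12$
$b = -125$
$P{\left(R,a \right)} = \left(R + a\right)^{2}$ ($P{\left(R,a \right)} = \left(R + a\right) \left(R + a\right) = \left(R + a\right)^{2}$)
$W = 18$ ($W = \left(11 - 5\right) - -12 = \left(11 - 5\right) + 12 = 6 + 12 = 18$)
$W P{\left(E{\left(2 \right)},8 \right)} + b = 18 \left(5 + 8\right)^{2} - 125 = 18 \cdot 13^{2} - 125 = 18 \cdot 169 - 125 = 3042 - 125 = 2917$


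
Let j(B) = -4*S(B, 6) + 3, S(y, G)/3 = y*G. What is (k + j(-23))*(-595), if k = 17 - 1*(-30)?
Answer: -1015070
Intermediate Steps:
k = 47 (k = 17 + 30 = 47)
S(y, G) = 3*G*y (S(y, G) = 3*(y*G) = 3*(G*y) = 3*G*y)
j(B) = 3 - 72*B (j(B) = -12*6*B + 3 = -72*B + 3 = 3 - 72*B)
(k + j(-23))*(-595) = (47 + (3 - 72*(-23)))*(-595) = (47 + (3 + 1656))*(-595) = (47 + 1659)*(-595) = 1706*(-595) = -1015070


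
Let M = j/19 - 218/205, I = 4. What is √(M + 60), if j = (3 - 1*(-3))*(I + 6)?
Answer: √942036910/3895 ≈ 7.8800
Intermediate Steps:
j = 60 (j = (3 - 1*(-3))*(4 + 6) = (3 + 3)*10 = 6*10 = 60)
M = 8158/3895 (M = 60/19 - 218/205 = 8158/3895 ≈ 2.0945)
√(M + 60) = √(8158/3895 + 60) = √(241858/3895) = √942036910/3895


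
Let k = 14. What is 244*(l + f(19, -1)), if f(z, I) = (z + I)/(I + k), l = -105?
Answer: -328668/13 ≈ -25282.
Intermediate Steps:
f(z, I) = (I + z)/(14 + I) (f(z, I) = (z + I)/(I + 14) = (I + z)/(14 + I))
244*(l + f(19, -1)) = 244*(-105 + (-1 + 19)/(14 - 1)) = 244*(-105 + 18/13) = 244*(-1347/13) = -328668/13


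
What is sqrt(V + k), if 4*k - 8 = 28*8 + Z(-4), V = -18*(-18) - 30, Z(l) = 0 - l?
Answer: sqrt(353) ≈ 18.788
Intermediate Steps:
Z(l) = -l
V = 294 (V = 324 - 30 = 294)
k = 59 (k = 2 + (28*8 - 1*(-4))/4 = 2 + (224 + 4)/4 = 2 + (1/4)*228 = 2 + 57 = 59)
sqrt(V + k) = sqrt(294 + 59) = sqrt(353)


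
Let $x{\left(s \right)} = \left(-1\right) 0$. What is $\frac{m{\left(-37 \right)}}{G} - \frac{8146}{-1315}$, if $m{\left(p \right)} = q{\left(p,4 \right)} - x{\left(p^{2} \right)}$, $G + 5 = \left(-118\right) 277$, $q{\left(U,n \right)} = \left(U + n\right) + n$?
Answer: $\frac{266339021}{42988665} \approx 6.1956$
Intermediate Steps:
$q{\left(U,n \right)} = U + 2 n$
$G = -32691$ ($G = -5 - 32686 = -32691$)
$x{\left(s \right)} = 0$
$m{\left(p \right)} = 8 + p$ ($m{\left(p \right)} = \left(p + 2 \cdot 4\right) - 0 = \left(p + 8\right) + 0 = \left(8 + p\right) + 0 = 8 + p$)
$\frac{m{\left(-37 \right)}}{G} - \frac{8146}{-1315} = \frac{8 - 37}{-32691} - \frac{8146}{-1315} = \left(-29\right) \left(- \frac{1}{32691}\right) - - \frac{8146}{1315} = \frac{29}{32691} + \frac{8146}{1315} = \frac{266339021}{42988665}$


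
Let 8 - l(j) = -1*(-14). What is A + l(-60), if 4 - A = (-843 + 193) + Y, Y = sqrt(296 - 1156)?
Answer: 648 - 2*I*sqrt(215) ≈ 648.0 - 29.326*I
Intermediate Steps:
l(j) = -6 (l(j) = 8 - (-1)*(-14) = 8 - 1*14 = 8 - 14 = -6)
Y = 2*I*sqrt(215) (Y = sqrt(-860) = 2*I*sqrt(215) ≈ 29.326*I)
A = 654 - 2*I*sqrt(215) (A = 4 - ((-843 + 193) + 2*I*sqrt(215)) = 4 - (-650 + 2*I*sqrt(215)) = 4 + (650 - 2*I*sqrt(215)) = 654 - 2*I*sqrt(215) ≈ 654.0 - 29.326*I)
A + l(-60) = (654 - 2*I*sqrt(215)) - 6 = 648 - 2*I*sqrt(215)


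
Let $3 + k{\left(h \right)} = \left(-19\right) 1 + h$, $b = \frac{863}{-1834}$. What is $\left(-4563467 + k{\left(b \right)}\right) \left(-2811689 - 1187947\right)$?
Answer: $\frac{16737356139976602}{917} \approx 1.8252 \cdot 10^{13}$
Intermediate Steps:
$b = - \frac{863}{1834}$ ($b = 863 \left(- \frac{1}{1834}\right) = - \frac{863}{1834} \approx -0.47056$)
$k{\left(h \right)} = -22 + h$ ($k{\left(h \right)} = -3 + \left(\left(-19\right) 1 + h\right) = -3 + \left(-19 + h\right) = -22 + h$)
$\left(-4563467 + k{\left(b \right)}\right) \left(-2811689 - 1187947\right) = \left(-4563467 - \frac{41211}{1834}\right) \left(-2811689 - 1187947\right) = \left(-4563467 - \frac{41211}{1834}\right) \left(-3999636\right) = \left(- \frac{8369439689}{1834}\right) \left(-3999636\right) = \frac{16737356139976602}{917}$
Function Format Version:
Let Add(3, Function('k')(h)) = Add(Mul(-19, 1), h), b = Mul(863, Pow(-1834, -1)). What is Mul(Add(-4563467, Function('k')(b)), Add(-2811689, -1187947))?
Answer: Rational(16737356139976602, 917) ≈ 1.8252e+13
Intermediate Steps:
b = Rational(-863, 1834) (b = Mul(863, Rational(-1, 1834)) = Rational(-863, 1834) ≈ -0.47056)
Function('k')(h) = Add(-22, h) (Function('k')(h) = Add(-3, Add(Mul(-19, 1), h)) = Add(-3, Add(-19, h)) = Add(-22, h))
Mul(Add(-4563467, Function('k')(b)), Add(-2811689, -1187947)) = Mul(Add(-4563467, Add(-22, Rational(-863, 1834))), Add(-2811689, -1187947)) = Mul(Add(-4563467, Rational(-41211, 1834)), -3999636) = Mul(Rational(-8369439689, 1834), -3999636) = Rational(16737356139976602, 917)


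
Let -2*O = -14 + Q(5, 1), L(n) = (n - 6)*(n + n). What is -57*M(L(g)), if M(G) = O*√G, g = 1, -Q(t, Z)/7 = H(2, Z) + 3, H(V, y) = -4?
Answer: -399*I*√10/2 ≈ -630.87*I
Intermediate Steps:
Q(t, Z) = 7 (Q(t, Z) = -7*(-4 + 3) = -7*(-1) = 7)
L(n) = 2*n*(-6 + n) (L(n) = (-6 + n)*(2*n) = 2*n*(-6 + n))
O = 7/2 (O = -(-14 + 7)/2 = -½*(-7) = 7/2 ≈ 3.5000)
M(G) = 7*√G/2
-57*M(L(g)) = -399*√(2*1*(-6 + 1))/2 = -399*√(2*1*(-5))/2 = -399*√(-10)/2 = -399*I*√10/2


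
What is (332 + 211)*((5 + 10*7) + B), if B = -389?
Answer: -170502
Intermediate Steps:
(332 + 211)*((5 + 10*7) + B) = (332 + 211)*((5 + 10*7) - 389) = 543*((5 + 70) - 389) = 543*(75 - 389) = 543*(-314) = -170502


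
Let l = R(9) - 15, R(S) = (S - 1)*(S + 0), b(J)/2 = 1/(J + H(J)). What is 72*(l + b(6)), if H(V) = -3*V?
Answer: 4092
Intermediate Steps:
b(J) = -1/J (b(J) = 2/(J - 3*J) = 2/((-2*J)) = 2*(-1/(2*J)) = -1/J)
R(S) = S*(-1 + S) (R(S) = (-1 + S)*S = S*(-1 + S))
l = 57 (l = 9*(-1 + 9) - 15 = 9*8 - 15 = 72 - 15 = 57)
72*(l + b(6)) = 72*(57 - 1/6) = 72*(57 - 1*⅙) = 72*(57 - ⅙) = 72*(341/6) = 4092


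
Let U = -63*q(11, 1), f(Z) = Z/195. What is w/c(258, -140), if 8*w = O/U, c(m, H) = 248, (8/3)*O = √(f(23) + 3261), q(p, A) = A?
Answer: -√124004010/64995840 ≈ -0.00017133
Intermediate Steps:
f(Z) = Z/195 (f(Z) = Z*(1/195) = Z/195)
O = √124004010/520 (O = 3*√((1/195)*23 + 3261)/8 = 3*√(23/195 + 3261)/8 = 3*√(635918/195)/8 = 3*(√124004010/195)/8 = √124004010/520 ≈ 21.415)
U = -63 (U = -63*1 = -63)
w = -√124004010/262080 (w = ((√124004010/520)/(-63))/8 = ((√124004010/520)*(-1/63))/8 = (-√124004010/32760)/8 = -√124004010/262080 ≈ -0.042490)
w/c(258, -140) = -√124004010/262080/248 = -√124004010/262080*(1/248) = -√124004010/64995840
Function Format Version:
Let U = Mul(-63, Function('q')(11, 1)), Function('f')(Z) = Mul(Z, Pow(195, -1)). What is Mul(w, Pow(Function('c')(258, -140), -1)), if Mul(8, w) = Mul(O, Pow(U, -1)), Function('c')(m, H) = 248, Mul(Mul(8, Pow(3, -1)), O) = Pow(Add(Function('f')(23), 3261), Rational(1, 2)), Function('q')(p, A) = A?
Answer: Mul(Rational(-1, 64995840), Pow(124004010, Rational(1, 2))) ≈ -0.00017133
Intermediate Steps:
Function('f')(Z) = Mul(Rational(1, 195), Z) (Function('f')(Z) = Mul(Z, Rational(1, 195)) = Mul(Rational(1, 195), Z))
O = Mul(Rational(1, 520), Pow(124004010, Rational(1, 2))) (O = Mul(Rational(3, 8), Pow(Add(Mul(Rational(1, 195), 23), 3261), Rational(1, 2))) = Mul(Rational(3, 8), Pow(Add(Rational(23, 195), 3261), Rational(1, 2))) = Mul(Rational(3, 8), Pow(Rational(635918, 195), Rational(1, 2))) = Mul(Rational(3, 8), Mul(Rational(1, 195), Pow(124004010, Rational(1, 2)))) = Mul(Rational(1, 520), Pow(124004010, Rational(1, 2))) ≈ 21.415)
U = -63 (U = Mul(-63, 1) = -63)
w = Mul(Rational(-1, 262080), Pow(124004010, Rational(1, 2))) (w = Mul(Rational(1, 8), Mul(Mul(Rational(1, 520), Pow(124004010, Rational(1, 2))), Pow(-63, -1))) = Mul(Rational(1, 8), Mul(Mul(Rational(1, 520), Pow(124004010, Rational(1, 2))), Rational(-1, 63))) = Mul(Rational(1, 8), Mul(Rational(-1, 32760), Pow(124004010, Rational(1, 2)))) = Mul(Rational(-1, 262080), Pow(124004010, Rational(1, 2))) ≈ -0.042490)
Mul(w, Pow(Function('c')(258, -140), -1)) = Mul(Mul(Rational(-1, 262080), Pow(124004010, Rational(1, 2))), Pow(248, -1)) = Mul(Mul(Rational(-1, 262080), Pow(124004010, Rational(1, 2))), Rational(1, 248)) = Mul(Rational(-1, 64995840), Pow(124004010, Rational(1, 2)))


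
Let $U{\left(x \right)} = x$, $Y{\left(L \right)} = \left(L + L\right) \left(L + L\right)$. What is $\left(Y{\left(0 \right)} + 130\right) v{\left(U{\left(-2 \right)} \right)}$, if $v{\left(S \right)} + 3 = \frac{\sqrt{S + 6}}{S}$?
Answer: $-520$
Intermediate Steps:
$Y{\left(L \right)} = 4 L^{2}$ ($Y{\left(L \right)} = 2 L 2 L = 4 L^{2}$)
$v{\left(S \right)} = -3 + \frac{\sqrt{6 + S}}{S}$ ($v{\left(S \right)} = -3 + \frac{\sqrt{S + 6}}{S} = -3 + \frac{\sqrt{6 + S}}{S}$)
$\left(Y{\left(0 \right)} + 130\right) v{\left(U{\left(-2 \right)} \right)} = \left(4 \cdot 0^{2} + 130\right) \left(-3 + \frac{\sqrt{6 - 2}}{-2}\right) = \left(4 \cdot 0 + 130\right) \left(-3 - \frac{\sqrt{4}}{2}\right) = \left(0 + 130\right) \left(-3 - 1\right) = 130 \left(-3 - 1\right) = 130 \left(-4\right) = -520$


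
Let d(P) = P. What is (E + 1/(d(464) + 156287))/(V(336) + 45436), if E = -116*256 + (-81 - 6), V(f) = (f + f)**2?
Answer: -1167128758/19477095505 ≈ -0.059923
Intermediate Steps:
V(f) = 4*f**2 (V(f) = (2*f)**2 = 4*f**2)
E = -29783 (E = -29696 - 87 = -29783)
(E + 1/(d(464) + 156287))/(V(336) + 45436) = (-29783 + 1/(464 + 156287))/(4*336**2 + 45436) = (-29783 + 1/156751)/(4*112896 + 45436) = (-29783 + 1/156751)/(451584 + 45436) = -4668515032/156751/497020 = -4668515032/156751*1/497020 = -1167128758/19477095505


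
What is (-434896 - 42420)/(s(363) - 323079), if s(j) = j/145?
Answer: 17302705/11711523 ≈ 1.4774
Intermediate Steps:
s(j) = j/145 (s(j) = j*(1/145) = j/145)
(-434896 - 42420)/(s(363) - 323079) = (-434896 - 42420)/((1/145)*363 - 323079) = -477316/(363/145 - 323079) = -477316/(-46846092/145) = -477316*(-145/46846092) = 17302705/11711523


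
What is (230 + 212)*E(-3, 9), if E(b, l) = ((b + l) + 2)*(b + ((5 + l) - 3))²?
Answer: 226304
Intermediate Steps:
E(b, l) = (2 + b + l)³ (E(b, l) = (2 + b + l)*(b + (2 + l))² = (2 + b + l)*(2 + b + l)² = (2 + b + l)³)
(230 + 212)*E(-3, 9) = (230 + 212)*(2 - 3 + 9)³ = 442*8³ = 442*512 = 226304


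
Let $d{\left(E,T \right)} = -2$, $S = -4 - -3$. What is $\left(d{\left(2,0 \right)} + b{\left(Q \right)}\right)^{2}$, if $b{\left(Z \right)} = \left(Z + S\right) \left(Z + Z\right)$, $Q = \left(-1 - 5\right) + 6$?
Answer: $4$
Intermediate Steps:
$S = -1$ ($S = -4 + 3 = -1$)
$Q = 0$ ($Q = -6 + 6 = 0$)
$b{\left(Z \right)} = 2 Z \left(-1 + Z\right)$ ($b{\left(Z \right)} = \left(Z - 1\right) \left(Z + Z\right) = \left(-1 + Z\right) 2 Z = 2 Z \left(-1 + Z\right)$)
$\left(d{\left(2,0 \right)} + b{\left(Q \right)}\right)^{2} = \left(-2 + 2 \cdot 0 \left(-1 + 0\right)\right)^{2} = \left(-2 + 2 \cdot 0 \left(-1\right)\right)^{2} = \left(-2 + 0\right)^{2} = \left(-2\right)^{2} = 4$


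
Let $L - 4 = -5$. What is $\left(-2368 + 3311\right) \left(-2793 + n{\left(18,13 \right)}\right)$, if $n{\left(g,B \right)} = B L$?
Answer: $-2646058$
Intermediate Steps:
$L = -1$ ($L = 4 - 5 = -1$)
$n{\left(g,B \right)} = - B$ ($n{\left(g,B \right)} = B \left(-1\right) = - B$)
$\left(-2368 + 3311\right) \left(-2793 + n{\left(18,13 \right)}\right) = \left(-2368 + 3311\right) \left(-2793 - 13\right) = 943 \left(-2793 - 13\right) = 943 \left(-2806\right) = -2646058$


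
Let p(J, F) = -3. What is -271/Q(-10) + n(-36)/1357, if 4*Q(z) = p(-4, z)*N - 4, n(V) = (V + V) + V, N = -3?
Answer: -1471528/6785 ≈ -216.88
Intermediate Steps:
n(V) = 3*V (n(V) = 2*V + V = 3*V)
Q(z) = 5/4 (Q(z) = (-3*(-3) - 4)/4 = (9 - 4)/4 = (¼)*5 = 5/4)
-271/Q(-10) + n(-36)/1357 = -271/5/4 + (3*(-36))/1357 = -271*⅘ - 108*1/1357 = -1084/5 - 108/1357 = -1471528/6785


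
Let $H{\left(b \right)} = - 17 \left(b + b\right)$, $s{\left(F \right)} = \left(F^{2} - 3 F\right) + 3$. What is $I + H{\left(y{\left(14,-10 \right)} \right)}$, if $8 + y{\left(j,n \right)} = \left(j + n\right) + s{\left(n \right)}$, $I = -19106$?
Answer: $-23492$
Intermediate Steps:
$s{\left(F \right)} = 3 + F^{2} - 3 F$
$y{\left(j,n \right)} = -5 + j + n^{2} - 2 n$ ($y{\left(j,n \right)} = -8 + \left(\left(j + n\right) + \left(3 + n^{2} - 3 n\right)\right) = -8 + \left(3 + j + n^{2} - 2 n\right) = -5 + j + n^{2} - 2 n$)
$H{\left(b \right)} = - 34 b$ ($H{\left(b \right)} = - 17 \cdot 2 b = - 34 b$)
$I + H{\left(y{\left(14,-10 \right)} \right)} = -19106 - 34 \left(-5 + 14 + \left(-10\right)^{2} - -20\right) = -19106 - 34 \left(-5 + 14 + 100 + 20\right) = -19106 - 4386 = -23492$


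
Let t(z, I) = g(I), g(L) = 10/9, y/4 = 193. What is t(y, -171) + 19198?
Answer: 172792/9 ≈ 19199.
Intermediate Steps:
y = 772 (y = 4*193 = 772)
g(L) = 10/9 (g(L) = 10*(⅑) = 10/9)
t(z, I) = 10/9
t(y, -171) + 19198 = 10/9 + 19198 = 172792/9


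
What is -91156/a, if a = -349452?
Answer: 22789/87363 ≈ 0.26085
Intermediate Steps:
-91156/a = -91156/(-349452) = -91156*(-1)/349452 = -1*(-22789/87363) = 22789/87363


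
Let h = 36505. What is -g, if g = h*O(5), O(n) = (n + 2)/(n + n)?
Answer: -51107/2 ≈ -25554.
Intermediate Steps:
O(n) = (2 + n)/(2*n) (O(n) = (2 + n)/((2*n)) = (2 + n)*(1/(2*n)) = (2 + n)/(2*n))
g = 51107/2 (g = 36505*((1/2)*(2 + 5)/5) = 36505*((1/2)*(1/5)*7) = 36505*(7/10) = 51107/2 ≈ 25554.)
-g = -1*51107/2 = -51107/2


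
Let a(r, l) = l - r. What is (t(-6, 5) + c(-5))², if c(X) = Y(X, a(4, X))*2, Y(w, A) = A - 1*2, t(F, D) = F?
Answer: 784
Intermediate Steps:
Y(w, A) = -2 + A (Y(w, A) = A - 2 = -2 + A)
c(X) = -12 + 2*X (c(X) = (-2 + (X - 1*4))*2 = (-2 + (X - 4))*2 = (-2 + (-4 + X))*2 = (-6 + X)*2 = -12 + 2*X)
(t(-6, 5) + c(-5))² = (-6 + (-12 + 2*(-5)))² = (-6 + (-12 - 10))² = (-6 - 22)² = (-28)² = 784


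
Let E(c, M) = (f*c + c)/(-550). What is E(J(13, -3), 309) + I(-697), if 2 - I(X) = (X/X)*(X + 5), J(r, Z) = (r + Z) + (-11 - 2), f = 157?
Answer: 191087/275 ≈ 694.86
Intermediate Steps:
J(r, Z) = -13 + Z + r (J(r, Z) = (Z + r) - 13 = -13 + Z + r)
E(c, M) = -79*c/275 (E(c, M) = (157*c + c)/(-550) = (158*c)*(-1/550) = -79*c/275)
I(X) = -3 - X (I(X) = 2 - X/X*(X + 5) = 2 - (5 + X) = 2 + (-5 - X) = -3 - X)
E(J(13, -3), 309) + I(-697) = -79*(-13 - 3 + 13)/275 + (-3 - 1*(-697)) = -79/275*(-3) + (-3 + 697) = 237/275 + 694 = 191087/275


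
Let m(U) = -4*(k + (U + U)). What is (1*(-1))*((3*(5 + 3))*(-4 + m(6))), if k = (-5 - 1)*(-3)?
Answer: 2976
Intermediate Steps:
k = 18 (k = -6*(-3) = 18)
m(U) = -72 - 8*U (m(U) = -4*(18 + (U + U)) = -4*(18 + 2*U) = -72 - 8*U)
(1*(-1))*((3*(5 + 3))*(-4 + m(6))) = (1*(-1))*((3*(5 + 3))*(-4 + (-72 - 8*6))) = -3*8*(-4 + (-72 - 48)) = -24*(-4 - 120) = -24*(-124) = -1*(-2976) = 2976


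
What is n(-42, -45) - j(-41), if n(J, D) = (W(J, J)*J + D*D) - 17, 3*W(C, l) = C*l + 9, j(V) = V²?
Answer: -24495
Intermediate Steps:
W(C, l) = 3 + C*l/3 (W(C, l) = (C*l + 9)/3 = (9 + C*l)/3 = 3 + C*l/3)
n(J, D) = -17 + D² + J*(3 + J²/3) (n(J, D) = ((3 + J*J/3)*J + D*D) - 17 = ((3 + J²/3)*J + D²) - 17 = (J*(3 + J²/3) + D²) - 17 = (D² + J*(3 + J²/3)) - 17 = -17 + D² + J*(3 + J²/3))
n(-42, -45) - j(-41) = (-17 + (-45)² + 3*(-42) + (⅓)*(-42)³) - 1*(-41)² = (-17 + 2025 - 126 + (⅓)*(-74088)) - 1*1681 = (-17 + 2025 - 126 - 24696) - 1681 = -22814 - 1681 = -24495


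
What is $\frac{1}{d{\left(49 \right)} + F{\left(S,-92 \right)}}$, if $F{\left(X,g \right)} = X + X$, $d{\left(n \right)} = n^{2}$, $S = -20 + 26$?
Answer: $\frac{1}{2413} \approx 0.00041442$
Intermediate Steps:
$S = 6$
$F{\left(X,g \right)} = 2 X$
$\frac{1}{d{\left(49 \right)} + F{\left(S,-92 \right)}} = \frac{1}{49^{2} + 2 \cdot 6} = \frac{1}{2401 + 12} = \frac{1}{2413}$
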